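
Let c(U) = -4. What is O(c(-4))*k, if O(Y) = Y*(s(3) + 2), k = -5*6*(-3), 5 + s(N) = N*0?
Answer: 1080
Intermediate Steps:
s(N) = -5 (s(N) = -5 + N*0 = -5 + 0 = -5)
k = 90 (k = -30*(-3) = 90)
O(Y) = -3*Y (O(Y) = Y*(-5 + 2) = Y*(-3) = -3*Y)
O(c(-4))*k = -3*(-4)*90 = 12*90 = 1080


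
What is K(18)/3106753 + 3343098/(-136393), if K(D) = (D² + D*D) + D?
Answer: -10386088903056/423739361929 ≈ -24.511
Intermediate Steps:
K(D) = D + 2*D² (K(D) = (D² + D²) + D = 2*D² + D = D + 2*D²)
K(18)/3106753 + 3343098/(-136393) = (18*(1 + 2*18))/3106753 + 3343098/(-136393) = (18*(1 + 36))*(1/3106753) + 3343098*(-1/136393) = (18*37)*(1/3106753) - 3343098/136393 = 666*(1/3106753) - 3343098/136393 = 666/3106753 - 3343098/136393 = -10386088903056/423739361929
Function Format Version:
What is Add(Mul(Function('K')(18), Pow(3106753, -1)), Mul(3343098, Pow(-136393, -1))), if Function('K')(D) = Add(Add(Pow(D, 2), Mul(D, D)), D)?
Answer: Rational(-10386088903056, 423739361929) ≈ -24.511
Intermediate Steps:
Function('K')(D) = Add(D, Mul(2, Pow(D, 2))) (Function('K')(D) = Add(Add(Pow(D, 2), Pow(D, 2)), D) = Add(Mul(2, Pow(D, 2)), D) = Add(D, Mul(2, Pow(D, 2))))
Add(Mul(Function('K')(18), Pow(3106753, -1)), Mul(3343098, Pow(-136393, -1))) = Add(Mul(Mul(18, Add(1, Mul(2, 18))), Pow(3106753, -1)), Mul(3343098, Pow(-136393, -1))) = Add(Mul(Mul(18, Add(1, 36)), Rational(1, 3106753)), Mul(3343098, Rational(-1, 136393))) = Add(Mul(Mul(18, 37), Rational(1, 3106753)), Rational(-3343098, 136393)) = Add(Mul(666, Rational(1, 3106753)), Rational(-3343098, 136393)) = Add(Rational(666, 3106753), Rational(-3343098, 136393)) = Rational(-10386088903056, 423739361929)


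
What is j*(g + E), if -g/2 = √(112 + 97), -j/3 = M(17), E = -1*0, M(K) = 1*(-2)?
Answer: -12*√209 ≈ -173.48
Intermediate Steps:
M(K) = -2
E = 0
j = 6 (j = -3*(-2) = 6)
g = -2*√209 (g = -2*√(112 + 97) = -2*√209 ≈ -28.914)
j*(g + E) = 6*(-2*√209 + 0) = 6*(-2*√209) = -12*√209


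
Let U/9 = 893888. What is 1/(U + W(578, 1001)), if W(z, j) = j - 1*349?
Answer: 1/8045644 ≈ 1.2429e-7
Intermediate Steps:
U = 8044992 (U = 9*893888 = 8044992)
W(z, j) = -349 + j (W(z, j) = j - 349 = -349 + j)
1/(U + W(578, 1001)) = 1/(8044992 + (-349 + 1001)) = 1/(8044992 + 652) = 1/8045644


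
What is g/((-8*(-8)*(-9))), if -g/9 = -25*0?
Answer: 0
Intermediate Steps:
g = 0 (g = -(-225)*0 = -9*0 = 0)
g/((-8*(-8)*(-9))) = 0/((-8*(-8)*(-9))) = 0/((64*(-9))) = 0/(-576) = 0*(-1/576) = 0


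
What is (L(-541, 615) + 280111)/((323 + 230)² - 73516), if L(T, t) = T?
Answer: 93190/77431 ≈ 1.2035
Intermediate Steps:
(L(-541, 615) + 280111)/((323 + 230)² - 73516) = (-541 + 280111)/((323 + 230)² - 73516) = 279570/(553² - 73516) = 279570/(305809 - 73516) = 279570/232293 = 279570*(1/232293) = 93190/77431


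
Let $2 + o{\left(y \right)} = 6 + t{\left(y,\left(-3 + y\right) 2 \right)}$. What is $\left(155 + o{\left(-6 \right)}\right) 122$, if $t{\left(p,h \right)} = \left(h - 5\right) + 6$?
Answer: $17324$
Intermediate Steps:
$t{\left(p,h \right)} = 1 + h$ ($t{\left(p,h \right)} = \left(-5 + h\right) + 6 = 1 + h$)
$o{\left(y \right)} = -1 + 2 y$ ($o{\left(y \right)} = -2 + \left(6 + \left(1 + \left(-3 + y\right) 2\right)\right) = -2 + \left(6 + \left(1 + \left(-6 + 2 y\right)\right)\right) = -2 + \left(6 + \left(-5 + 2 y\right)\right) = -2 + \left(1 + 2 y\right) = -1 + 2 y$)
$\left(155 + o{\left(-6 \right)}\right) 122 = \left(155 + \left(-1 + 2 \left(-6\right)\right)\right) 122 = \left(155 - 13\right) 122 = 142 \cdot 122 = 17324$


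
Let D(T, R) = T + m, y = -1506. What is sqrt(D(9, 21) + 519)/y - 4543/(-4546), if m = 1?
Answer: 1684300/1711569 ≈ 0.98407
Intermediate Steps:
D(T, R) = 1 + T (D(T, R) = T + 1 = 1 + T)
sqrt(D(9, 21) + 519)/y - 4543/(-4546) = sqrt((1 + 9) + 519)/(-1506) - 4543/(-4546) = sqrt(10 + 519)*(-1/1506) - 4543*(-1/4546) = sqrt(529)*(-1/1506) + 4543/4546 = 23*(-1/1506) + 4543/4546 = -23/1506 + 4543/4546 = 1684300/1711569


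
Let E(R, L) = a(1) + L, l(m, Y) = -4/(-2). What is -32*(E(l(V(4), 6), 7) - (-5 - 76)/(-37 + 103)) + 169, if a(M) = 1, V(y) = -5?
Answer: -1389/11 ≈ -126.27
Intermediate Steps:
l(m, Y) = 2 (l(m, Y) = -4*(-1/2) = 2)
E(R, L) = 1 + L
-32*(E(l(V(4), 6), 7) - (-5 - 76)/(-37 + 103)) + 169 = -32*((1 + 7) - (-5 - 76)/(-37 + 103)) + 169 = -32*(8 - (-81)/66) + 169 = -32*(8 - 1*(-27/22)) + 169 = -32*(8 + 27/22) + 169 = -32*203/22 + 169 = -3248/11 + 169 = -1389/11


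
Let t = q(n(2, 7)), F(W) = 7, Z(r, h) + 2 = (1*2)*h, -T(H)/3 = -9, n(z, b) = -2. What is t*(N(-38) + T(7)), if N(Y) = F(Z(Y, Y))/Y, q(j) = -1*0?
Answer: 0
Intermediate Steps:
q(j) = 0
T(H) = 27 (T(H) = -3*(-9) = 27)
Z(r, h) = -2 + 2*h (Z(r, h) = -2 + (1*2)*h = -2 + 2*h)
N(Y) = 7/Y
t = 0
t*(N(-38) + T(7)) = 0*(7/(-38) + 27) = 0*(7*(-1/38) + 27) = 0*(-7/38 + 27) = 0*(1019/38) = 0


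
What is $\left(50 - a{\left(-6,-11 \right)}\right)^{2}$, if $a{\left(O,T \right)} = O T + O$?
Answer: $100$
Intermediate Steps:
$a{\left(O,T \right)} = O + O T$
$\left(50 - a{\left(-6,-11 \right)}\right)^{2} = \left(50 - - 6 \left(1 - 11\right)\right)^{2} = \left(50 - \left(-6\right) \left(-10\right)\right)^{2} = \left(50 - 60\right)^{2} = \left(-10\right)^{2} = 100$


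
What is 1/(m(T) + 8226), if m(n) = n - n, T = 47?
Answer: 1/8226 ≈ 0.00012157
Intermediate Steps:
m(n) = 0
1/(m(T) + 8226) = 1/(0 + 8226) = 1/8226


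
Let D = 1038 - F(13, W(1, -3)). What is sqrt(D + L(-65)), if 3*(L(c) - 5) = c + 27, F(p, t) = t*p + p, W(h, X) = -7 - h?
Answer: 58*sqrt(3)/3 ≈ 33.486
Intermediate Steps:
F(p, t) = p + p*t (F(p, t) = p*t + p = p + p*t)
L(c) = 14 + c/3 (L(c) = 5 + (c + 27)/3 = 5 + (27 + c)/3 = 5 + (9 + c/3) = 14 + c/3)
D = 1129 (D = 1038 - 13*(1 + (-7 - 1*1)) = 1038 - 13*(1 + (-7 - 1)) = 1038 - 13*(1 - 8) = 1038 - 13*(-7) = 1038 - 1*(-91) = 1038 + 91 = 1129)
sqrt(D + L(-65)) = sqrt(1129 + (14 + (1/3)*(-65))) = sqrt(1129 + (14 - 65/3)) = sqrt(1129 - 23/3) = sqrt(3364/3) = 58*sqrt(3)/3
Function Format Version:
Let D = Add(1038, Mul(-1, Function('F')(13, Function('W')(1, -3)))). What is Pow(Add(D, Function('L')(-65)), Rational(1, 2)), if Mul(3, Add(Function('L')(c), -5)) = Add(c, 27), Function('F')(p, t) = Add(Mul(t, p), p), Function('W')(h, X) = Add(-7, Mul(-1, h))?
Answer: Mul(Rational(58, 3), Pow(3, Rational(1, 2))) ≈ 33.486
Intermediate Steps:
Function('F')(p, t) = Add(p, Mul(p, t)) (Function('F')(p, t) = Add(Mul(p, t), p) = Add(p, Mul(p, t)))
Function('L')(c) = Add(14, Mul(Rational(1, 3), c)) (Function('L')(c) = Add(5, Mul(Rational(1, 3), Add(c, 27))) = Add(5, Mul(Rational(1, 3), Add(27, c))) = Add(5, Add(9, Mul(Rational(1, 3), c))) = Add(14, Mul(Rational(1, 3), c)))
D = 1129 (D = Add(1038, Mul(-1, Mul(13, Add(1, Add(-7, Mul(-1, 1)))))) = Add(1038, Mul(-1, Mul(13, Add(1, Add(-7, -1))))) = Add(1038, Mul(-1, Mul(13, Add(1, -8)))) = Add(1038, Mul(-1, Mul(13, -7))) = Add(1038, Mul(-1, -91)) = Add(1038, 91) = 1129)
Pow(Add(D, Function('L')(-65)), Rational(1, 2)) = Pow(Add(1129, Add(14, Mul(Rational(1, 3), -65))), Rational(1, 2)) = Pow(Add(1129, Add(14, Rational(-65, 3))), Rational(1, 2)) = Pow(Add(1129, Rational(-23, 3)), Rational(1, 2)) = Pow(Rational(3364, 3), Rational(1, 2)) = Mul(Rational(58, 3), Pow(3, Rational(1, 2)))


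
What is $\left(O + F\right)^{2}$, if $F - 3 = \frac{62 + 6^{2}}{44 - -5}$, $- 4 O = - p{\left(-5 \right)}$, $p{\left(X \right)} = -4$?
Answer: $16$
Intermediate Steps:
$O = -1$ ($O = - \frac{\left(-1\right) \left(-4\right)}{4} = \left(- \frac{1}{4}\right) 4 = -1$)
$F = 5$ ($F = 3 + \frac{62 + 6^{2}}{44 - -5} = 3 + \frac{62 + 36}{44 + 5} = 3 + \frac{98}{49} = 3 + 98 \cdot \frac{1}{49} = 3 + 2 = 5$)
$\left(O + F\right)^{2} = \left(-1 + 5\right)^{2} = 4^{2} = 16$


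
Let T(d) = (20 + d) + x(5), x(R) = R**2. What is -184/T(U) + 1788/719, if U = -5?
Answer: -7597/3595 ≈ -2.1132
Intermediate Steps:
T(d) = 45 + d (T(d) = (20 + d) + 5**2 = (20 + d) + 25 = 45 + d)
-184/T(U) + 1788/719 = -184/(45 - 5) + 1788/719 = -184/40 + 1788*(1/719) = -184*1/40 + 1788/719 = -23/5 + 1788/719 = -7597/3595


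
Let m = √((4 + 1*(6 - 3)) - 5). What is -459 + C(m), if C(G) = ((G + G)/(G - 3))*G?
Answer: -3225/7 - 4*√2/7 ≈ -461.52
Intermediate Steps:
m = √2 (m = √((4 + 1*3) - 5) = √((4 + 3) - 5) = √(7 - 5) = √2 ≈ 1.4142)
C(G) = 2*G²/(-3 + G) (C(G) = ((2*G)/(-3 + G))*G = (2*G/(-3 + G))*G = 2*G²/(-3 + G))
-459 + C(m) = -459 + 2*(√2)²/(-3 + √2) = -459 + 2*2/(-3 + √2) = -459 + 4/(-3 + √2)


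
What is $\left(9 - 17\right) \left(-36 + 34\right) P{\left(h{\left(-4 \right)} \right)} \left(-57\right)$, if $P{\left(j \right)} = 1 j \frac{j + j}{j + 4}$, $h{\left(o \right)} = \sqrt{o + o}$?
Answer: $2432 - 1216 i \sqrt{2} \approx 2432.0 - 1719.7 i$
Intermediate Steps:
$h{\left(o \right)} = \sqrt{2} \sqrt{o}$ ($h{\left(o \right)} = \sqrt{2 o} = \sqrt{2} \sqrt{o}$)
$P{\left(j \right)} = \frac{2 j^{2}}{4 + j}$ ($P{\left(j \right)} = j \frac{2 j}{4 + j} = \frac{2 j^{2}}{4 + j}$)
$\left(9 - 17\right) \left(-36 + 34\right) P{\left(h{\left(-4 \right)} \right)} \left(-57\right) = \left(9 - 17\right) \left(-36 + 34\right) \frac{2 \left(\sqrt{2} \sqrt{-4}\right)^{2}}{4 + \sqrt{2} \sqrt{-4}} \left(-57\right) = \left(-8\right) \left(-2\right) \frac{2 \left(\sqrt{2} \cdot 2 i\right)^{2}}{4 + \sqrt{2} \cdot 2 i} \left(-57\right) = 16 \frac{2 \left(2 i \sqrt{2}\right)^{2}}{4 + 2 i \sqrt{2}} \left(-57\right) = 16 \cdot 2 \left(-8\right) \frac{1}{4 + 2 i \sqrt{2}} \left(-57\right) = 16 \left(- \frac{16}{4 + 2 i \sqrt{2}}\right) \left(-57\right) = - \frac{256}{4 + 2 i \sqrt{2}} \left(-57\right) = \frac{14592}{4 + 2 i \sqrt{2}}$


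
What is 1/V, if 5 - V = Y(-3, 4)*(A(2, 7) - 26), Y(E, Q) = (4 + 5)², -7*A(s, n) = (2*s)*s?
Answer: 7/15425 ≈ 0.00045381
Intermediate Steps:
A(s, n) = -2*s²/7 (A(s, n) = -2*s*s/7 = -2*s²/7)
Y(E, Q) = 81 (Y(E, Q) = 9² = 81)
V = 15425/7 (V = 5 - 81*(-2/7*2² - 26) = 5 - 81*(-2/7*4 - 26) = 5 - 81*(-8/7 - 26) = 5 - 81*(-190)/7 = 5 - 1*(-15390/7) = 5 + 15390/7 = 15425/7 ≈ 2203.6)
1/V = 1/(15425/7) = 7/15425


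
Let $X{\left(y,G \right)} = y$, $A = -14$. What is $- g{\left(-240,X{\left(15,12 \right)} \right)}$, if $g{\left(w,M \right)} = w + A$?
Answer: $254$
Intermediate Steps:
$g{\left(w,M \right)} = -14 + w$ ($g{\left(w,M \right)} = w - 14 = -14 + w$)
$- g{\left(-240,X{\left(15,12 \right)} \right)} = - (-14 - 240) = \left(-1\right) \left(-254\right) = 254$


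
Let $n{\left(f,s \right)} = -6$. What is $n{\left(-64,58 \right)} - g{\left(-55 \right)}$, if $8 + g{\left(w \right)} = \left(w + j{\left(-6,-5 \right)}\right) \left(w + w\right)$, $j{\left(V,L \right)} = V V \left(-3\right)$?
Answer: $-17928$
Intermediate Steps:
$j{\left(V,L \right)} = - 3 V^{2}$ ($j{\left(V,L \right)} = V^{2} \left(-3\right) = - 3 V^{2}$)
$g{\left(w \right)} = -8 + 2 w \left(-108 + w\right)$ ($g{\left(w \right)} = -8 + \left(w - 3 \left(-6\right)^{2}\right) \left(w + w\right) = -8 + \left(w - 108\right) 2 w = -8 + \left(-108 + w\right) 2 w = -8 + 2 w \left(-108 + w\right)$)
$n{\left(-64,58 \right)} - g{\left(-55 \right)} = -6 - \left(-8 - -11880 + 2 \left(-55\right)^{2}\right) = -6 - \left(-8 + 11880 + 2 \cdot 3025\right) = -6 - \left(-8 + 11880 + 6050\right) = -6 - 17922 = -17928$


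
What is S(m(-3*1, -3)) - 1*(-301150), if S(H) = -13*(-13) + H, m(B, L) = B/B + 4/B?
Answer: 903956/3 ≈ 3.0132e+5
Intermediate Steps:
m(B, L) = 1 + 4/B
S(H) = 169 + H
S(m(-3*1, -3)) - 1*(-301150) = (169 + (4 - 3*1)/((-3*1))) - 1*(-301150) = (169 + (4 - 3)/(-3)) + 301150 = (169 - 1/3*1) + 301150 = (169 - 1/3) + 301150 = 506/3 + 301150 = 903956/3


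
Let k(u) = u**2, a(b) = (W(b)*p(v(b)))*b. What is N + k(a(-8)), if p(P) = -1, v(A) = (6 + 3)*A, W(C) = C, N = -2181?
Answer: 1915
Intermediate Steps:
v(A) = 9*A
a(b) = -b**2 (a(b) = (b*(-1))*b = (-b)*b = -b**2)
N + k(a(-8)) = -2181 + (-1*(-8)**2)**2 = -2181 + (-1*64)**2 = -2181 + (-64)**2 = -2181 + 4096 = 1915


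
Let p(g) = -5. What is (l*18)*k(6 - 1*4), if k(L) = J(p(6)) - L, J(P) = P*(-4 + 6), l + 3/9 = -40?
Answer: 8712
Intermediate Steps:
l = -121/3 (l = -⅓ - 40 = -121/3 ≈ -40.333)
J(P) = 2*P (J(P) = P*2 = 2*P)
k(L) = -10 - L (k(L) = 2*(-5) - L = -10 - L)
(l*18)*k(6 - 1*4) = (-121/3*18)*(-10 - (6 - 1*4)) = -726*(-10 - (6 - 4)) = -726*(-10 - 1*2) = -726*(-10 - 2) = -726*(-12) = 8712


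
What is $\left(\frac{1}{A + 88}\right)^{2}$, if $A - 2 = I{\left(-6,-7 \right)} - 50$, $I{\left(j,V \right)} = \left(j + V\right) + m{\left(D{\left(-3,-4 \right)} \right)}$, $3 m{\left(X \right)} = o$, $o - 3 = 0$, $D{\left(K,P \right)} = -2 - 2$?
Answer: $\frac{1}{784} \approx 0.0012755$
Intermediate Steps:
$D{\left(K,P \right)} = -4$ ($D{\left(K,P \right)} = -2 - 2 = -4$)
$o = 3$ ($o = 3 + 0 = 3$)
$m{\left(X \right)} = 1$ ($m{\left(X \right)} = \frac{1}{3} \cdot 3 = 1$)
$I{\left(j,V \right)} = 1 + V + j$ ($I{\left(j,V \right)} = \left(j + V\right) + 1 = \left(V + j\right) + 1 = 1 + V + j$)
$A = -60$ ($A = 2 - 62 = -60$)
$\left(\frac{1}{A + 88}\right)^{2} = \left(\frac{1}{-60 + 88}\right)^{2} = \left(\frac{1}{28}\right)^{2} = \frac{1}{784}$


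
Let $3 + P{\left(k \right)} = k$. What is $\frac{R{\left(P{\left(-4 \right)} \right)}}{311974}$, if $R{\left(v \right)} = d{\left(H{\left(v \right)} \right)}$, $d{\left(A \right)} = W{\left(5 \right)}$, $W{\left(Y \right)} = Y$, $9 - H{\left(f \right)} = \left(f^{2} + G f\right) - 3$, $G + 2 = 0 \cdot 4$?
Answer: $\frac{5}{311974} \approx 1.6027 \cdot 10^{-5}$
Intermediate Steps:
$P{\left(k \right)} = -3 + k$
$G = -2$ ($G = -2 + 0 \cdot 4 = -2 + 0 = -2$)
$H{\left(f \right)} = 12 - f^{2} + 2 f$ ($H{\left(f \right)} = 9 - \left(\left(f^{2} - 2 f\right) - 3\right) = 9 - \left(-3 + f^{2} - 2 f\right) = 9 + \left(3 - f^{2} + 2 f\right) = 12 - f^{2} + 2 f$)
$d{\left(A \right)} = 5$
$R{\left(v \right)} = 5$
$\frac{R{\left(P{\left(-4 \right)} \right)}}{311974} = \frac{5}{311974}$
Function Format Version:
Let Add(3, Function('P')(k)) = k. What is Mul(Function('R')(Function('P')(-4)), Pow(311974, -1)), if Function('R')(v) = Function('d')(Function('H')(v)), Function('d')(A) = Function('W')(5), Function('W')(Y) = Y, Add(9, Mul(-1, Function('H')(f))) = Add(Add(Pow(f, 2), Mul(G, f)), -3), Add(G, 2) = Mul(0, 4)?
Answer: Rational(5, 311974) ≈ 1.6027e-5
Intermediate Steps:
Function('P')(k) = Add(-3, k)
G = -2 (G = Add(-2, Mul(0, 4)) = Add(-2, 0) = -2)
Function('H')(f) = Add(12, Mul(-1, Pow(f, 2)), Mul(2, f)) (Function('H')(f) = Add(9, Mul(-1, Add(Add(Pow(f, 2), Mul(-2, f)), -3))) = Add(9, Mul(-1, Add(-3, Pow(f, 2), Mul(-2, f)))) = Add(9, Add(3, Mul(-1, Pow(f, 2)), Mul(2, f))) = Add(12, Mul(-1, Pow(f, 2)), Mul(2, f)))
Function('d')(A) = 5
Function('R')(v) = 5
Mul(Function('R')(Function('P')(-4)), Pow(311974, -1)) = Mul(5, Pow(311974, -1)) = Mul(5, Rational(1, 311974)) = Rational(5, 311974)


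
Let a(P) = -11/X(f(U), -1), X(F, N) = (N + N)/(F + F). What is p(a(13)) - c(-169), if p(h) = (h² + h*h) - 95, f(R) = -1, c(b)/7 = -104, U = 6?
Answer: 875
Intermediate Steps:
c(b) = -728 (c(b) = 7*(-104) = -728)
X(F, N) = N/F (X(F, N) = (2*N)/((2*F)) = (2*N)*(1/(2*F)) = N/F)
a(P) = -11 (a(P) = -11/((-1/(-1))) = -11/((-1*(-1))) = -11/1 = -11*1 = -11)
p(h) = -95 + 2*h² (p(h) = (h² + h²) - 95 = 2*h² - 95 = -95 + 2*h²)
p(a(13)) - c(-169) = (-95 + 2*(-11)²) - 1*(-728) = (-95 + 2*121) + 728 = (-95 + 242) + 728 = 147 + 728 = 875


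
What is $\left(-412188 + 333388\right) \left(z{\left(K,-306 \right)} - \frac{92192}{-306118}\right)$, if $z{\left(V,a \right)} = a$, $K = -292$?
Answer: $\frac{3687048690400}{153059} \approx 2.4089 \cdot 10^{7}$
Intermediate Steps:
$\left(-412188 + 333388\right) \left(z{\left(K,-306 \right)} - \frac{92192}{-306118}\right) = \left(-412188 + 333388\right) \left(-306 - \frac{92192}{-306118}\right) = - 78800 \left(-306 - - \frac{46096}{153059}\right) = - 78800 \left(-306 + \frac{46096}{153059}\right) = \left(-78800\right) \left(- \frac{46789958}{153059}\right) = \frac{3687048690400}{153059}$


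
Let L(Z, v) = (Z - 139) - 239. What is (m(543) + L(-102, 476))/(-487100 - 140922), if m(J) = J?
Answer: -63/628022 ≈ -0.00010031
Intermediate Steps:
L(Z, v) = -378 + Z (L(Z, v) = (-139 + Z) - 239 = -378 + Z)
(m(543) + L(-102, 476))/(-487100 - 140922) = (543 + (-378 - 102))/(-487100 - 140922) = (543 - 480)/(-628022) = 63*(-1/628022) = -63/628022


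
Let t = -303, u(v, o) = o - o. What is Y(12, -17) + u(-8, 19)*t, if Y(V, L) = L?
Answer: -17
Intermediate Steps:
u(v, o) = 0
Y(12, -17) + u(-8, 19)*t = -17 + 0*(-303) = -17 + 0 = -17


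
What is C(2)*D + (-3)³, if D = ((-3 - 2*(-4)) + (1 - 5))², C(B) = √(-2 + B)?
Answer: -27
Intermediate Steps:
D = 1 (D = ((-3 + 8) - 4)² = (5 - 4)² = 1² = 1)
C(2)*D + (-3)³ = √(-2 + 2)*1 + (-3)³ = √0*1 - 27 = 0*1 - 27 = 0 - 27 = -27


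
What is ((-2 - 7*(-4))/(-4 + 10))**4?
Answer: 28561/81 ≈ 352.60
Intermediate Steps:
((-2 - 7*(-4))/(-4 + 10))**4 = ((-2 + 28)/6)**4 = (26*(1/6))**4 = (13/3)**4 = 28561/81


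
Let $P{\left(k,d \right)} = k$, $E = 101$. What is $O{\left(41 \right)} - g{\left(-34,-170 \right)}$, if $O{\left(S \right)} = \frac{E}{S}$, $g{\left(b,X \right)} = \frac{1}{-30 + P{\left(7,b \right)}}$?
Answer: $\frac{2364}{943} \approx 2.5069$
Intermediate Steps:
$g{\left(b,X \right)} = - \frac{1}{23}$ ($g{\left(b,X \right)} = \frac{1}{-30 + 7} = \frac{1}{-23} = - \frac{1}{23}$)
$O{\left(S \right)} = \frac{101}{S}$
$O{\left(41 \right)} - g{\left(-34,-170 \right)} = \frac{101}{41} - - \frac{1}{23} = 101 \cdot \frac{1}{41} + \frac{1}{23} = \frac{101}{41} + \frac{1}{23} = \frac{2364}{943}$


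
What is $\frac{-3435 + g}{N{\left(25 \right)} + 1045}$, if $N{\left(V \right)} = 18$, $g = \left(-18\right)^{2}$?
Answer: $- \frac{3111}{1063} \approx -2.9266$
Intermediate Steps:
$g = 324$
$\frac{-3435 + g}{N{\left(25 \right)} + 1045} = \frac{-3435 + 324}{18 + 1045} = - \frac{3111}{1063}$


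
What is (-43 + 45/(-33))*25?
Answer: -12200/11 ≈ -1109.1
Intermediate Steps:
(-43 + 45/(-33))*25 = (-43 + 45*(-1/33))*25 = (-43 - 15/11)*25 = -488/11*25 = -12200/11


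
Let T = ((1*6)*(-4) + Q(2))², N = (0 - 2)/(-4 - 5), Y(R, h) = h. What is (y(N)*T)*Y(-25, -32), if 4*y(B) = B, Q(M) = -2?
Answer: -10816/9 ≈ -1201.8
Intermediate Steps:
N = 2/9 (N = -2/(-9) = -2*(-⅑) = 2/9 ≈ 0.22222)
y(B) = B/4
T = 676 (T = ((1*6)*(-4) - 2)² = (6*(-4) - 2)² = (-24 - 2)² = (-26)² = 676)
(y(N)*T)*Y(-25, -32) = (((¼)*(2/9))*676)*(-32) = ((1/18)*676)*(-32) = (338/9)*(-32) = -10816/9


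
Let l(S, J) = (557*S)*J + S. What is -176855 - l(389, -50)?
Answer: 10656406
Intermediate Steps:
l(S, J) = S + 557*J*S (l(S, J) = 557*J*S + S = S + 557*J*S)
-176855 - l(389, -50) = -176855 - 389*(1 + 557*(-50)) = -176855 - 389*(1 - 27850) = -176855 - 389*(-27849) = -176855 - 1*(-10833261) = -176855 + 10833261 = 10656406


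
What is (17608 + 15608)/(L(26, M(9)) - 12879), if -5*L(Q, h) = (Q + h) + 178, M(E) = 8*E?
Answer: -55360/21557 ≈ -2.5681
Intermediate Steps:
L(Q, h) = -178/5 - Q/5 - h/5 (L(Q, h) = -((Q + h) + 178)/5 = -(178 + Q + h)/5 = -178/5 - Q/5 - h/5)
(17608 + 15608)/(L(26, M(9)) - 12879) = (17608 + 15608)/((-178/5 - ⅕*26 - 8*9/5) - 12879) = 33216/((-178/5 - 26/5 - ⅕*72) - 12879) = 33216/((-178/5 - 26/5 - 72/5) - 12879) = 33216/(-276/5 - 12879) = 33216/(-64671/5) = 33216*(-5/64671) = -55360/21557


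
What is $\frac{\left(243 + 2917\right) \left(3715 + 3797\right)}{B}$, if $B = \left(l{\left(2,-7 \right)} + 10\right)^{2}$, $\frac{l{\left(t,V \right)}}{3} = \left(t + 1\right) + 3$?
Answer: $\frac{1483620}{49} \approx 30278.0$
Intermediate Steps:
$l{\left(t,V \right)} = 12 + 3 t$ ($l{\left(t,V \right)} = 3 \left(\left(t + 1\right) + 3\right) = 3 \left(\left(1 + t\right) + 3\right) = 3 \left(4 + t\right) = 12 + 3 t$)
$B = 784$ ($B = \left(\left(12 + 3 \cdot 2\right) + 10\right)^{2} = \left(\left(12 + 6\right) + 10\right)^{2} = \left(18 + 10\right)^{2} = 28^{2} = 784$)
$\frac{\left(243 + 2917\right) \left(3715 + 3797\right)}{B} = \frac{\left(243 + 2917\right) \left(3715 + 3797\right)}{784} = 3160 \cdot 7512 \cdot \frac{1}{784} = 23737920 \cdot \frac{1}{784} = \frac{1483620}{49}$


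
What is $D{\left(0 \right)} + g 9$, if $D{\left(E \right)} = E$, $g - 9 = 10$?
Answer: $171$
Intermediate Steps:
$g = 19$ ($g = 9 + 10 = 19$)
$D{\left(0 \right)} + g 9 = 0 + 19 \cdot 9 = 0 + 171 = 171$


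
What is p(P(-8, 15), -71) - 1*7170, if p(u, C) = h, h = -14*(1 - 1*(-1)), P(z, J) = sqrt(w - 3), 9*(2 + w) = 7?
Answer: -7198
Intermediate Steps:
w = -11/9 (w = -2 + (1/9)*7 = -2 + 7/9 = -11/9 ≈ -1.2222)
P(z, J) = I*sqrt(38)/3 (P(z, J) = sqrt(-11/9 - 3) = sqrt(-38/9) = I*sqrt(38)/3)
h = -28 (h = -14*(1 + 1) = -14*2 = -28)
p(u, C) = -28
p(P(-8, 15), -71) - 1*7170 = -28 - 1*7170 = -28 - 7170 = -7198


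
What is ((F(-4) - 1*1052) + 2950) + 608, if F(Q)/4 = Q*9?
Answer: 2362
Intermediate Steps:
F(Q) = 36*Q (F(Q) = 4*(Q*9) = 4*(9*Q) = 36*Q)
((F(-4) - 1*1052) + 2950) + 608 = ((36*(-4) - 1*1052) + 2950) + 608 = ((-144 - 1052) + 2950) + 608 = (-1196 + 2950) + 608 = 1754 + 608 = 2362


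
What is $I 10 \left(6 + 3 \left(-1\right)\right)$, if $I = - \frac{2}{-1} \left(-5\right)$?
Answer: $-300$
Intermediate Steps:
$I = -10$ ($I = \left(-2\right) \left(-1\right) \left(-5\right) = 2 \left(-5\right) = -10$)
$I 10 \left(6 + 3 \left(-1\right)\right) = \left(-10\right) 10 \left(6 + 3 \left(-1\right)\right) = - 100 \left(6 - 3\right) = \left(-100\right) 3 = -300$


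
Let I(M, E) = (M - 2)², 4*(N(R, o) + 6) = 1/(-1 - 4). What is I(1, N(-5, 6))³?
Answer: 1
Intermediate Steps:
N(R, o) = -121/20 (N(R, o) = -6 + 1/(4*(-1 - 4)) = -6 + (¼)/(-5) = -6 + (¼)*(-⅕) = -6 - 1/20 = -121/20)
I(M, E) = (-2 + M)²
I(1, N(-5, 6))³ = ((-2 + 1)²)³ = ((-1)²)³ = 1³ = 1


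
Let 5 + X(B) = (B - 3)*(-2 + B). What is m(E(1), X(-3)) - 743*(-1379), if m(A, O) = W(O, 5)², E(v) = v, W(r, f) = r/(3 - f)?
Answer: 4099013/4 ≈ 1.0248e+6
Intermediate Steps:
X(B) = -5 + (-3 + B)*(-2 + B) (X(B) = -5 + (B - 3)*(-2 + B) = -5 + (-3 + B)*(-2 + B))
m(A, O) = O²/4 (m(A, O) = (-O/(-3 + 5))² = (-1*O/2)² = (-1*O*½)² = (-O/2)² = O²/4)
m(E(1), X(-3)) - 743*(-1379) = (1 + (-3)² - 5*(-3))²/4 - 743*(-1379) = (1 + 9 + 15)²/4 + 1024597 = (¼)*25² + 1024597 = (¼)*625 + 1024597 = 625/4 + 1024597 = 4099013/4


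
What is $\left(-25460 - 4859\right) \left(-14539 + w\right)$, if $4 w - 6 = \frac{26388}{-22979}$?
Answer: $\frac{20256961280461}{45958} \approx 4.4077 \cdot 10^{8}$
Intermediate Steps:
$w = \frac{55743}{45958}$ ($w = \frac{3}{2} + \frac{26388 \frac{1}{-22979}}{4} = \frac{3}{2} + \frac{26388 \left(- \frac{1}{22979}\right)}{4} = \frac{3}{2} + \frac{1}{4} \left(- \frac{26388}{22979}\right) = \frac{3}{2} - \frac{6597}{22979} = \frac{55743}{45958} \approx 1.2129$)
$\left(-25460 - 4859\right) \left(-14539 + w\right) = \left(-25460 - 4859\right) \left(-14539 + \frac{55743}{45958}\right) = \left(-30319\right) \left(- \frac{668127619}{45958}\right) = \frac{20256961280461}{45958}$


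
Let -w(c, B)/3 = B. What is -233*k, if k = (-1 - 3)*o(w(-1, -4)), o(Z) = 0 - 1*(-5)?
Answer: 4660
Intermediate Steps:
w(c, B) = -3*B
o(Z) = 5 (o(Z) = 0 + 5 = 5)
k = -20 (k = (-1 - 3)*5 = -4*5 = -20)
-233*k = -233*(-20) = 4660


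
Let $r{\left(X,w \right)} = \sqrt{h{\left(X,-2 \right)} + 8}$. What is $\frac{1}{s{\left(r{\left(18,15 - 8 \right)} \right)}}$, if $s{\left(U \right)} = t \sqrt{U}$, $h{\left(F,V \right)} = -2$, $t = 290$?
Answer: $\frac{6^{\frac{3}{4}}}{1740} \approx 0.0022033$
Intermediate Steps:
$r{\left(X,w \right)} = \sqrt{6}$ ($r{\left(X,w \right)} = \sqrt{-2 + 8} = \sqrt{6}$)
$s{\left(U \right)} = 290 \sqrt{U}$
$\frac{1}{s{\left(r{\left(18,15 - 8 \right)} \right)}} = \frac{1}{290 \sqrt{\sqrt{6}}} = \frac{1}{290 \sqrt[4]{6}} = \frac{6^{\frac{3}{4}}}{1740}$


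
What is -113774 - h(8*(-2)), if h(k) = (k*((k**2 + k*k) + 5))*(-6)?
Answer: -163406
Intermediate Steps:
h(k) = -6*k*(5 + 2*k**2) (h(k) = (k*((k**2 + k**2) + 5))*(-6) = (k*(2*k**2 + 5))*(-6) = (k*(5 + 2*k**2))*(-6) = -6*k*(5 + 2*k**2))
-113774 - h(8*(-2)) = -113774 - (-240*(-2) - 12*(8*(-2))**3) = -113774 - (-30*(-16) - 12*(-16)**3) = -113774 - (480 - 12*(-4096)) = -113774 - (480 + 49152) = -113774 - 1*49632 = -113774 - 49632 = -163406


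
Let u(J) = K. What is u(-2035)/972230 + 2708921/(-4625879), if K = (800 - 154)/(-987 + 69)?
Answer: -3742622790269/6391068167610 ≈ -0.58560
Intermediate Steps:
K = -19/27 (K = 646/(-918) = 646*(-1/918) = -19/27 ≈ -0.70370)
u(J) = -19/27
u(-2035)/972230 + 2708921/(-4625879) = -19/27/972230 + 2708921/(-4625879) = -19/27*1/972230 + 2708921*(-1/4625879) = -1/1381590 - 2708921/4625879 = -3742622790269/6391068167610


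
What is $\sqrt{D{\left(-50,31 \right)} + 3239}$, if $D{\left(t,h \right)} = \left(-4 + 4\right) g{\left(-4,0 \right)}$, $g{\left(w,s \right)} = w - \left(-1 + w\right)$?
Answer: $\sqrt{3239} \approx 56.912$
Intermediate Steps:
$g{\left(w,s \right)} = 1$
$D{\left(t,h \right)} = 0$ ($D{\left(t,h \right)} = \left(-4 + 4\right) 1 = 0 \cdot 1 = 0$)
$\sqrt{D{\left(-50,31 \right)} + 3239} = \sqrt{0 + 3239} = \sqrt{3239}$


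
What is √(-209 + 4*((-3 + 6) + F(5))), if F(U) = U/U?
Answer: I*√193 ≈ 13.892*I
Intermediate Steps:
F(U) = 1
√(-209 + 4*((-3 + 6) + F(5))) = √(-209 + 4*((-3 + 6) + 1)) = √(-209 + 4*(3 + 1)) = √(-209 + 4*4) = √(-209 + 16) = √(-193) = I*√193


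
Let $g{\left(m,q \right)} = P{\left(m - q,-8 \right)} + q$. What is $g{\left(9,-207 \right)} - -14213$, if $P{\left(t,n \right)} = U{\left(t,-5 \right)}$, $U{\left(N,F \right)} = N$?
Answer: $14222$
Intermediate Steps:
$P{\left(t,n \right)} = t$
$g{\left(m,q \right)} = m$ ($g{\left(m,q \right)} = \left(m - q\right) + q = m$)
$g{\left(9,-207 \right)} - -14213 = 9 - -14213 = 9 + 14213 = 14222$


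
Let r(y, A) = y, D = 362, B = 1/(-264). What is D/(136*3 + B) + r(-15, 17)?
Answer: -1520097/107711 ≈ -14.113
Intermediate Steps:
B = -1/264 ≈ -0.0037879
D/(136*3 + B) + r(-15, 17) = 362/(136*3 - 1/264) - 15 = 362/(408 - 1/264) - 15 = 362/(107711/264) - 15 = (264/107711)*362 - 15 = 95568/107711 - 15 = -1520097/107711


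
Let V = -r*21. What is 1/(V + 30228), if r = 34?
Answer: 1/29514 ≈ 3.3882e-5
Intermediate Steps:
V = -714 (V = -34*21 = -1*714 = -714)
1/(V + 30228) = 1/(-714 + 30228) = 1/29514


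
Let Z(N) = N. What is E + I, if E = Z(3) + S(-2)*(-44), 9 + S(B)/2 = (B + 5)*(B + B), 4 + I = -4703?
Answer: -2856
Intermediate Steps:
I = -4707 (I = -4 - 4703 = -4707)
S(B) = -18 + 4*B*(5 + B) (S(B) = -18 + 2*((B + 5)*(B + B)) = -18 + 2*((5 + B)*(2*B)) = -18 + 2*(2*B*(5 + B)) = -18 + 4*B*(5 + B))
E = 1851 (E = 3 + (-18 + 4*(-2)² + 20*(-2))*(-44) = 3 + (-18 + 4*4 - 40)*(-44) = 3 + (-18 + 16 - 40)*(-44) = 3 - 42*(-44) = 3 + 1848 = 1851)
E + I = 1851 - 4707 = -2856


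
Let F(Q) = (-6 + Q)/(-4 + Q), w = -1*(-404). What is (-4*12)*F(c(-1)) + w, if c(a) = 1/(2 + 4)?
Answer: 7612/23 ≈ 330.96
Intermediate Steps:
c(a) = 1/6
w = 404
F(Q) = (-6 + Q)/(-4 + Q)
(-4*12)*F(c(-1)) + w = (-4*12)*((-6 + 1/6)/(-4 + 1/6)) + 404 = -48*(-35)/((-23/6)*6) + 404 = -(-288)*(-35)/(23*6) + 404 = -48*35/23 + 404 = -1680/23 + 404 = 7612/23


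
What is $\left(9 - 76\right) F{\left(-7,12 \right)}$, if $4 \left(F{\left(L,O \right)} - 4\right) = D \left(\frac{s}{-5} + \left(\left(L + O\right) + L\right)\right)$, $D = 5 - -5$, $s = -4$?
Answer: $-67$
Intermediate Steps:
$D = 10$ ($D = 5 + 5 = 10$)
$F{\left(L,O \right)} = 6 + 5 L + \frac{5 O}{2}$ ($F{\left(L,O \right)} = 4 + \frac{10 \left(- \frac{4}{-5} + \left(\left(L + O\right) + L\right)\right)}{4} = 4 + \frac{10 \left(\left(-4\right) \left(- \frac{1}{5}\right) + \left(O + 2 L\right)\right)}{4} = 4 + \frac{10 \left(\frac{4}{5} + \left(O + 2 L\right)\right)}{4} = 4 + \frac{10 \left(\frac{4}{5} + O + 2 L\right)}{4} = 4 + \frac{8 + 10 O + 20 L}{4} = 4 + \left(2 + 5 L + \frac{5 O}{2}\right) = 6 + 5 L + \frac{5 O}{2}$)
$\left(9 - 76\right) F{\left(-7,12 \right)} = \left(9 - 76\right) \left(6 + 5 \left(-7\right) + \frac{5}{2} \cdot 12\right) = - 67 \left(6 - 35 + 30\right) = \left(-67\right) 1 = -67$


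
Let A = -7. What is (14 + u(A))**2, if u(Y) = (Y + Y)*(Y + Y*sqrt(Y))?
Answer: -54684 + 21952*I*sqrt(7) ≈ -54684.0 + 58080.0*I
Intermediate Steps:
u(Y) = 2*Y*(Y + Y**(3/2)) (u(Y) = (2*Y)*(Y + Y**(3/2)) = 2*Y*(Y + Y**(3/2)))
(14 + u(A))**2 = (14 + (2*(-7)**2 + 2*(-7)**(5/2)))**2 = (14 + (2*49 + 2*(49*I*sqrt(7))))**2 = (14 + (98 + 98*I*sqrt(7)))**2 = (112 + 98*I*sqrt(7))**2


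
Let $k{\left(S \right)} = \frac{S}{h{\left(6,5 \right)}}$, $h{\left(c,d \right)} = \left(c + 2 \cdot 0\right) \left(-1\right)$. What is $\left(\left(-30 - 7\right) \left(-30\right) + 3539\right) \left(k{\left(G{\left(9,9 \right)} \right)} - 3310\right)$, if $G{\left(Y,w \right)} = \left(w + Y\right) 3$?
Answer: $-15430031$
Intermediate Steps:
$h{\left(c,d \right)} = - c$ ($h{\left(c,d \right)} = \left(c + 0\right) \left(-1\right) = c \left(-1\right) = - c$)
$G{\left(Y,w \right)} = 3 Y + 3 w$ ($G{\left(Y,w \right)} = \left(Y + w\right) 3 = 3 Y + 3 w$)
$k{\left(S \right)} = - \frac{S}{6}$ ($k{\left(S \right)} = \frac{S}{\left(-1\right) 6} = \frac{S}{-6} = S \left(- \frac{1}{6}\right) = - \frac{S}{6}$)
$\left(\left(-30 - 7\right) \left(-30\right) + 3539\right) \left(k{\left(G{\left(9,9 \right)} \right)} - 3310\right) = \left(\left(-30 - 7\right) \left(-30\right) + 3539\right) \left(- \frac{3 \cdot 9 + 3 \cdot 9}{6} - 3310\right) = \left(\left(-37\right) \left(-30\right) + 3539\right) \left(- \frac{27 + 27}{6} - 3310\right) = \left(1110 + 3539\right) \left(\left(- \frac{1}{6}\right) 54 - 3310\right) = 4649 \left(-9 - 3310\right) = 4649 \left(-3319\right) = -15430031$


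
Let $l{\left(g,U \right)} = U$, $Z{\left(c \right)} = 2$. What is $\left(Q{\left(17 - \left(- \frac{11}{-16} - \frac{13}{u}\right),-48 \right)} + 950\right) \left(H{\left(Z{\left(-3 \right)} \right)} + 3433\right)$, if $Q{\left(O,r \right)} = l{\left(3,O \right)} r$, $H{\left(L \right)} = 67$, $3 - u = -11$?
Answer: $428500$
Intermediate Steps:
$u = 14$ ($u = 3 - -11 = 3 + 11 = 14$)
$Q{\left(O,r \right)} = O r$
$\left(Q{\left(17 - \left(- \frac{11}{-16} - \frac{13}{u}\right),-48 \right)} + 950\right) \left(H{\left(Z{\left(-3 \right)} \right)} + 3433\right) = \left(\left(17 - \left(- \frac{11}{-16} - \frac{13}{14}\right)\right) \left(-48\right) + 950\right) \left(67 + 3433\right) = \left(\left(17 - \left(\left(-11\right) \left(- \frac{1}{16}\right) - \frac{13}{14}\right)\right) \left(-48\right) + 950\right) 3500 = \left(\left(17 - \left(\frac{11}{16} - \frac{13}{14}\right)\right) \left(-48\right) + 950\right) 3500 = \left(\left(17 - - \frac{27}{112}\right) \left(-48\right) + 950\right) 3500 = \left(\left(17 + \frac{27}{112}\right) \left(-48\right) + 950\right) 3500 = \left(\frac{1931}{112} \left(-48\right) + 950\right) 3500 = \left(- \frac{5793}{7} + 950\right) 3500 = \frac{857}{7} \cdot 3500 = 428500$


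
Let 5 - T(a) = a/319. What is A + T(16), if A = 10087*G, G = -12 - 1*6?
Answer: -57917975/319 ≈ -1.8156e+5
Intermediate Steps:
G = -18 (G = -12 - 6 = -18)
A = -181566 (A = 10087*(-18) = -181566)
T(a) = 5 - a/319
A + T(16) = -181566 + (5 - 1/319*16) = -181566 + (5 - 16/319) = -181566 + 1579/319 = -57917975/319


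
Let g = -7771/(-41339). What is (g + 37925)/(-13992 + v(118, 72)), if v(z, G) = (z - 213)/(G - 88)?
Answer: -25084629536/9250717403 ≈ -2.7116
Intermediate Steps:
v(z, G) = (-213 + z)/(-88 + G)
g = 7771/41339 (g = -7771*(-1/41339) = 7771/41339 ≈ 0.18798)
(g + 37925)/(-13992 + v(118, 72)) = (7771/41339 + 37925)/(-13992 + (-213 + 118)/(-88 + 72)) = 1567789346/(41339*(-13992 - 95/(-16))) = 1567789346/(41339*(-13992 - 1/16*(-95))) = 1567789346/(41339*(-13992 + 95/16)) = 1567789346/(41339*(-223777/16)) = (1567789346/41339)*(-16/223777) = -25084629536/9250717403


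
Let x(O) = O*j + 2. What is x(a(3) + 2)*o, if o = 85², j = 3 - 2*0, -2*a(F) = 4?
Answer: 14450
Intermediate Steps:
a(F) = -2 (a(F) = -½*4 = -2)
j = 3 (j = 3 + 0 = 3)
o = 7225
x(O) = 2 + 3*O (x(O) = O*3 + 2 = 3*O + 2 = 2 + 3*O)
x(a(3) + 2)*o = (2 + 3*(-2 + 2))*7225 = (2 + 3*0)*7225 = (2 + 0)*7225 = 2*7225 = 14450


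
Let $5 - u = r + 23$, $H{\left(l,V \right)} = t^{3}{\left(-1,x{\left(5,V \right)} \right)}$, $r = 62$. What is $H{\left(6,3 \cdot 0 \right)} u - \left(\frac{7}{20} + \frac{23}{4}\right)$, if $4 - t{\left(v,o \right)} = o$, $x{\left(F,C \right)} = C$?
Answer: $- \frac{51261}{10} \approx -5126.1$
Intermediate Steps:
$t{\left(v,o \right)} = 4 - o$
$H{\left(l,V \right)} = \left(4 - V\right)^{3}$
$u = -80$ ($u = 5 - \left(62 + 23\right) = 5 - 85 = -80$)
$H{\left(6,3 \cdot 0 \right)} u - \left(\frac{7}{20} + \frac{23}{4}\right) = - \left(-4 + 3 \cdot 0\right)^{3} \left(-80\right) - \left(\frac{7}{20} + \frac{23}{4}\right) = - \left(-4 + 0\right)^{3} \left(-80\right) - \frac{61}{10} = - \left(-4\right)^{3} \left(-80\right) - \frac{61}{10} = \left(-1\right) \left(-64\right) \left(-80\right) - \frac{61}{10} = 64 \left(-80\right) - \frac{61}{10} = -5120 - \frac{61}{10} = - \frac{51261}{10}$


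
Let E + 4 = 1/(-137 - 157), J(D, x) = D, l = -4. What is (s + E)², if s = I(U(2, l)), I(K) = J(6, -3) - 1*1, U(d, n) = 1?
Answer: 85849/86436 ≈ 0.99321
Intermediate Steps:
E = -1177/294 (E = -4 + 1/(-137 - 157) = -4 + 1/(-294) = -4 - 1/294 = -1177/294 ≈ -4.0034)
I(K) = 5 (I(K) = 6 - 1*1 = 6 - 1 = 5)
s = 5
(s + E)² = (5 - 1177/294)² = (293/294)² = 85849/86436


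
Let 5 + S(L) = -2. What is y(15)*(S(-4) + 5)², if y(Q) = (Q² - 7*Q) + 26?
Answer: 584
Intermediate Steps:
S(L) = -7 (S(L) = -5 - 2 = -7)
y(Q) = 26 + Q² - 7*Q
y(15)*(S(-4) + 5)² = (26 + 15² - 7*15)*(-7 + 5)² = (26 + 225 - 105)*(-2)² = 146*4 = 584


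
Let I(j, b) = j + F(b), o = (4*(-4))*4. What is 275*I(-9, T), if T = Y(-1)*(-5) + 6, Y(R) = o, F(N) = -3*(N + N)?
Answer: -540375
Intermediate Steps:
F(N) = -6*N
o = -64 (o = -16*4 = -64)
Y(R) = -64
T = 326 (T = -64*(-5) + 6 = 320 + 6 = 326)
I(j, b) = j - 6*b
275*I(-9, T) = 275*(-9 - 6*326) = 275*(-9 - 1956) = 275*(-1965) = -540375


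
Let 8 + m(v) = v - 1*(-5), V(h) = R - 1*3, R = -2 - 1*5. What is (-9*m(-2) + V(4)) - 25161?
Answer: -25126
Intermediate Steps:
R = -7 (R = -2 - 5 = -7)
V(h) = -10 (V(h) = -7 - 1*3 = -7 - 3 = -10)
m(v) = -3 + v (m(v) = -8 + (v - 1*(-5)) = -8 + (v + 5) = -8 + (5 + v) = -3 + v)
(-9*m(-2) + V(4)) - 25161 = (-9*(-3 - 2) - 10) - 25161 = (-9*(-5) - 10) - 25161 = (45 - 10) - 25161 = 35 - 25161 = -25126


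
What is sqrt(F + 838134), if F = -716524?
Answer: sqrt(121610) ≈ 348.73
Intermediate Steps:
sqrt(F + 838134) = sqrt(-716524 + 838134) = sqrt(121610)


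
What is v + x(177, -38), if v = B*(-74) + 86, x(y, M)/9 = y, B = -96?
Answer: 8783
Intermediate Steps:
x(y, M) = 9*y
v = 7190 (v = -96*(-74) + 86 = 7104 + 86 = 7190)
v + x(177, -38) = 7190 + 9*177 = 7190 + 1593 = 8783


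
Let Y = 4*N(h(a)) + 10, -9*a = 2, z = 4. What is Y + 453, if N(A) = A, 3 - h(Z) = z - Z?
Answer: 4123/9 ≈ 458.11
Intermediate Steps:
a = -2/9 (a = -1/9*2 = -2/9 ≈ -0.22222)
h(Z) = -1 + Z (h(Z) = 3 - (4 - Z) = 3 + (-4 + Z) = -1 + Z)
Y = 46/9 (Y = 4*(-1 - 2/9) + 10 = 4*(-11/9) + 10 = -44/9 + 10 = 46/9 ≈ 5.1111)
Y + 453 = 46/9 + 453 = 4123/9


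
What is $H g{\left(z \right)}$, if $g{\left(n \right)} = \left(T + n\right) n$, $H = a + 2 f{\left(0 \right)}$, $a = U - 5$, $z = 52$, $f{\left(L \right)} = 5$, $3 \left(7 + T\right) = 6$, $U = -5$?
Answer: $0$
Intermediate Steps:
$T = -5$ ($T = -7 + \frac{1}{3} \cdot 6 = -7 + 2 = -5$)
$a = -10$ ($a = -5 - 5 = -10$)
$H = 0$ ($H = -10 + 2 \cdot 5 = -10 + 10 = 0$)
$g{\left(n \right)} = n \left(-5 + n\right)$ ($g{\left(n \right)} = \left(-5 + n\right) n = n \left(-5 + n\right)$)
$H g{\left(z \right)} = 0 \cdot 52 \left(-5 + 52\right) = 0 \cdot 52 \cdot 47 = 0 \cdot 2444 = 0$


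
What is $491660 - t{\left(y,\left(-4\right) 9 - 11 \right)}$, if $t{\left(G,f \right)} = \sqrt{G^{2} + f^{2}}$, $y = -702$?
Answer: $491660 - \sqrt{495013} \approx 4.9096 \cdot 10^{5}$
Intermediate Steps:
$491660 - t{\left(y,\left(-4\right) 9 - 11 \right)} = 491660 - \sqrt{\left(-702\right)^{2} + \left(\left(-4\right) 9 - 11\right)^{2}} = 491660 - \sqrt{492804 + \left(-36 - 11\right)^{2}} = 491660 - \sqrt{492804 + \left(-47\right)^{2}} = 491660 - \sqrt{492804 + 2209} = 491660 - \sqrt{495013}$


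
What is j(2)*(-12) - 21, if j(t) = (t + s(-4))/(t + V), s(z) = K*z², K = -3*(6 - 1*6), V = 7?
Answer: -71/3 ≈ -23.667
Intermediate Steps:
K = 0 (K = -3*(6 - 6) = -3*0 = 0)
s(z) = 0 (s(z) = 0*z² = 0)
j(t) = t/(7 + t) (j(t) = (t + 0)/(t + 7) = t/(7 + t))
j(2)*(-12) - 21 = (2/(7 + 2))*(-12) - 21 = (2/9)*(-12) - 21 = -8/3 - 21 = -71/3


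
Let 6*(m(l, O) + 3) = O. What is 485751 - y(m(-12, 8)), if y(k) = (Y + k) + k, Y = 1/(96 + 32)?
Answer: 186529661/384 ≈ 4.8575e+5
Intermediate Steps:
Y = 1/128 ≈ 0.0078125
m(l, O) = -3 + O/6
y(k) = 1/128 + 2*k (y(k) = (1/128 + k) + k = 1/128 + 2*k)
485751 - y(m(-12, 8)) = 485751 - (1/128 + 2*(-3 + (1/6)*8)) = 485751 - (1/128 + 2*(-3 + 4/3)) = 485751 - (1/128 + 2*(-5/3)) = 485751 - (1/128 - 10/3) = 485751 - 1*(-1277/384) = 485751 + 1277/384 = 186529661/384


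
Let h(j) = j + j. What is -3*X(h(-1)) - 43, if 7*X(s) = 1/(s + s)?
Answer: -1201/28 ≈ -42.893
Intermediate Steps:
h(j) = 2*j
X(s) = 1/(14*s) (X(s) = 1/(7*(s + s)) = 1/(7*((2*s))) = (1/(2*s))/7 = 1/(14*s))
-3*X(h(-1)) - 43 = -3/(14*(2*(-1))) - 43 = -3/(14*(-2)) - 43 = -3*(-1)/(14*2) - 43 = -3*(-1/28) - 43 = 3/28 - 43 = -1201/28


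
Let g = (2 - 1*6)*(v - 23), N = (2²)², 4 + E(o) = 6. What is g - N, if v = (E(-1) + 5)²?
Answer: -120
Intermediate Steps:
E(o) = 2 (E(o) = -4 + 6 = 2)
v = 49 (v = (2 + 5)² = 7² = 49)
N = 16 (N = 4² = 16)
g = -104 (g = (2 - 1*6)*(49 - 23) = (2 - 6)*26 = -4*26 = -104)
g - N = -104 - 1*16 = -104 - 16 = -120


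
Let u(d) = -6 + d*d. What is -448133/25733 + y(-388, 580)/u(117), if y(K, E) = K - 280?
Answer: -6148993483/352104639 ≈ -17.464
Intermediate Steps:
u(d) = -6 + d**2
y(K, E) = -280 + K
-448133/25733 + y(-388, 580)/u(117) = -448133/25733 + (-280 - 388)/(-6 + 117**2) = -448133*1/25733 - 668/(-6 + 13689) = -448133/25733 - 668/13683 = -6148993483/352104639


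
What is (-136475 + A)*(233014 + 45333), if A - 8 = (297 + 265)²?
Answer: 49929049819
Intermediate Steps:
A = 315852 (A = 8 + (297 + 265)² = 8 + 562² = 8 + 315844 = 315852)
(-136475 + A)*(233014 + 45333) = (-136475 + 315852)*(233014 + 45333) = 179377*278347 = 49929049819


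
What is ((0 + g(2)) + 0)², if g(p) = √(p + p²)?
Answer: 6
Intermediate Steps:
((0 + g(2)) + 0)² = ((0 + √(2*(1 + 2))) + 0)² = ((0 + √(2*3)) + 0)² = ((0 + √6) + 0)² = (√6 + 0)² = (√6)² = 6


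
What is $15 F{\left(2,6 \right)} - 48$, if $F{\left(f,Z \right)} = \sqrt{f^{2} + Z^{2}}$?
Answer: $-48 + 30 \sqrt{10} \approx 46.868$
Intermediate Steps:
$F{\left(f,Z \right)} = \sqrt{Z^{2} + f^{2}}$
$15 F{\left(2,6 \right)} - 48 = 15 \sqrt{6^{2} + 2^{2}} - 48 = 15 \sqrt{36 + 4} - 48 = 15 \sqrt{40} - 48 = 15 \cdot 2 \sqrt{10} - 48 = 30 \sqrt{10} - 48 = -48 + 30 \sqrt{10}$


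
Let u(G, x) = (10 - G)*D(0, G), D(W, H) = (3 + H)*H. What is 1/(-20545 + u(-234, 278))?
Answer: 1/13168631 ≈ 7.5938e-8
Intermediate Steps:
D(W, H) = H*(3 + H)
u(G, x) = G*(3 + G)*(10 - G) (u(G, x) = (10 - G)*(G*(3 + G)) = G*(3 + G)*(10 - G))
1/(-20545 + u(-234, 278)) = 1/(-20545 - 1*(-234)*(-10 - 234)*(3 - 234)) = 1/(-20545 - 1*(-234)*(-244)*(-231)) = 1/(-20545 + 13189176) = 1/13168631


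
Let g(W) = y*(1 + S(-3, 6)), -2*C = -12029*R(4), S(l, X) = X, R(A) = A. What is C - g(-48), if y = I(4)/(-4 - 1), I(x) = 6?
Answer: 120332/5 ≈ 24066.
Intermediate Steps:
y = -6/5 (y = 6/(-4 - 1) = 6/(-5) = 6*(-⅕) = -6/5 ≈ -1.2000)
C = 24058 (C = -(-12029)*4/2 = -½*(-48116) = 24058)
g(W) = -42/5 (g(W) = -6*(1 + 6)/5 = -6/5*7 = -42/5)
C - g(-48) = 24058 - 1*(-42/5) = 24058 + 42/5 = 120332/5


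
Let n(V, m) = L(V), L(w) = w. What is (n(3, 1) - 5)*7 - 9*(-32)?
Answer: 274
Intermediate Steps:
n(V, m) = V
(n(3, 1) - 5)*7 - 9*(-32) = (3 - 5)*7 - 9*(-32) = -2*7 + 288 = -14 + 288 = 274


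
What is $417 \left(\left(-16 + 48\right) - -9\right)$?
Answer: $17097$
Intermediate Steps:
$417 \left(\left(-16 + 48\right) - -9\right) = 417 \left(32 + \left(-23 + 32\right)\right) = 417 \left(32 + 9\right) = 417 \cdot 41 = 17097$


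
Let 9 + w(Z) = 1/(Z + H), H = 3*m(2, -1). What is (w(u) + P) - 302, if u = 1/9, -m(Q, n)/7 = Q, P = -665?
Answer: -367961/377 ≈ -976.02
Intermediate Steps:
m(Q, n) = -7*Q
u = ⅑ ≈ 0.11111
H = -42 (H = 3*(-7*2) = 3*(-14) = -42)
w(Z) = -9 + 1/(-42 + Z) (w(Z) = -9 + 1/(Z - 42) = -9 + 1/(-42 + Z))
(w(u) + P) - 302 = ((379 - 9*⅑)/(-42 + ⅑) - 665) - 302 = ((379 - 1)/(-377/9) - 665) - 302 = (-9/377*378 - 665) - 302 = (-3402/377 - 665) - 302 = -254107/377 - 302 = -367961/377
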